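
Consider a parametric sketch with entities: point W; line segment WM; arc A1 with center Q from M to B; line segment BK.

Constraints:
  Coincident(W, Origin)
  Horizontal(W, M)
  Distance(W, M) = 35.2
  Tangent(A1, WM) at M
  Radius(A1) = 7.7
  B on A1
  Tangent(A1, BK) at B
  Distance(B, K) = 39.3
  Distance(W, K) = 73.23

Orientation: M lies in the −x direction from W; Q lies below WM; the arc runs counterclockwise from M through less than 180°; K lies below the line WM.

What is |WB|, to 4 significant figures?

41.63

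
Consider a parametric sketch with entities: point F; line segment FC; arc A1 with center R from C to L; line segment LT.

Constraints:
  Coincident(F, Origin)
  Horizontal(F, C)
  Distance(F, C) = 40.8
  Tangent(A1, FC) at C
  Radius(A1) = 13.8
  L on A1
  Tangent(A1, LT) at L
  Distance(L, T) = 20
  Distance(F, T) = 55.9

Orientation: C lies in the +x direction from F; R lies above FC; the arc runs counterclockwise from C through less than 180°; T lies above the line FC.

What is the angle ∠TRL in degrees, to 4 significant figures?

55.39°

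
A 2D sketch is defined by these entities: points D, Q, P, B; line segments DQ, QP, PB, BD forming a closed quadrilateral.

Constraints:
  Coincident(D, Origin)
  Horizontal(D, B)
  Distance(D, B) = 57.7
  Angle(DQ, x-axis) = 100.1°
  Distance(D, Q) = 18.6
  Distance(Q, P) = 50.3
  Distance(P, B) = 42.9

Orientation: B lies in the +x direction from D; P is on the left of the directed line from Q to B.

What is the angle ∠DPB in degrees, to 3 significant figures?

67.8°

D is at the origin; DB is horizontal with |DB| = 57.7 and B in +x, so B = (57.7, 0). DQ runs at 100.1° with |DQ| = 18.6, so Q = (-3.26, 18.3). P is determined by |QP| = 50.3 and |PB| = 42.9 together: it lies at the intersection of circle(Q, 50.3) and circle(B, 42.9). With |QB| = 63.7, the foot of the radical line on QB is 37.2 from Q and the perpendicular offset is √(50.3² − 37.2²) = 33.8. Taking the left-of-QB solution: P = (42.1, 40.0).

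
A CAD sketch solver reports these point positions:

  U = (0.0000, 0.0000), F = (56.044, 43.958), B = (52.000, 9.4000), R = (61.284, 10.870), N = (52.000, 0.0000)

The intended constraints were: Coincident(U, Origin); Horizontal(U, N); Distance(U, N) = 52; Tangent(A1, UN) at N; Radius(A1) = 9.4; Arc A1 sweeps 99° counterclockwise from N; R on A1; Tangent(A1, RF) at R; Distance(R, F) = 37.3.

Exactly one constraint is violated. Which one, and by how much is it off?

Distance(R, F) = 37.3 — off by 3.80.

U = (0.00, 0.00) ✓; U.y = 0.00, N.y = 0.00 ✓; |UN| = 52.00 ✓; ∠(BN, NU) = 90.00° ✓; |BN| = 9.400 ✓; bearing(B→R) − bearing(B→N) = 99.00° ✓; |BR| = 9.400 ✓; ∠(BR, RF) = 90.00° ✓; |RF| = 33.50 ✗.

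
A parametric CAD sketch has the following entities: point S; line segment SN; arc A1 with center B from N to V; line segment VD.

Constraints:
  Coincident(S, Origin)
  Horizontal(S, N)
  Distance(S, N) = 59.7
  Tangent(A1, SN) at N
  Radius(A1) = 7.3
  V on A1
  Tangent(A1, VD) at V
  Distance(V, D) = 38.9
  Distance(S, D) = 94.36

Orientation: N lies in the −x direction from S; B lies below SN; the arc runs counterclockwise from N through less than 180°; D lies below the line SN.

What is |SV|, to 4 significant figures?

65.85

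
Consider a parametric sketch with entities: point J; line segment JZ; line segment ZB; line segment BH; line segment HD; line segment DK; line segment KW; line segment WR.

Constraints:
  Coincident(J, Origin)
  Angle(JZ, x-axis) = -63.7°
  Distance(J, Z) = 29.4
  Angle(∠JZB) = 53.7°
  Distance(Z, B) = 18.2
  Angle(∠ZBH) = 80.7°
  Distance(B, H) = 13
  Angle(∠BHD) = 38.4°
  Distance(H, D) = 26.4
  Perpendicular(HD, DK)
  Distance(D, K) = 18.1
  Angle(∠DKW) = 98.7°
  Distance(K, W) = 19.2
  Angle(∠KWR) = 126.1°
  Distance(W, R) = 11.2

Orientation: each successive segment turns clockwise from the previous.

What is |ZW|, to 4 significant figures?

31.08

J is at the origin; JZ runs at -63.7° with length 29.4, so Z = (13.03, -26.36). ∠JZB = 53.7° gives ZB at 170.0° from the x-axis; with |ZB| = 18.2, B = (-4.897, -23.20). ∠ZBH = 80.7° gives BH at 70.70° from the x-axis; with |BH| = 13.0, H = (-0.6005, -10.93). ∠BHD = 38.4° gives HD at -70.90° from the x-axis; with |HD| = 26.4, D = (8.038, -35.87). The perpendicularity gives DK at right angles to HD, so DK runs at -160.9°; with |DK| = 18.1, K = (-9.066, -41.80). ∠DKW = 98.7° gives KW at 117.8° from the x-axis; with |KW| = 19.2, W = (-18.02, -24.81). Then |ZW| = |W − Z| = 31.08.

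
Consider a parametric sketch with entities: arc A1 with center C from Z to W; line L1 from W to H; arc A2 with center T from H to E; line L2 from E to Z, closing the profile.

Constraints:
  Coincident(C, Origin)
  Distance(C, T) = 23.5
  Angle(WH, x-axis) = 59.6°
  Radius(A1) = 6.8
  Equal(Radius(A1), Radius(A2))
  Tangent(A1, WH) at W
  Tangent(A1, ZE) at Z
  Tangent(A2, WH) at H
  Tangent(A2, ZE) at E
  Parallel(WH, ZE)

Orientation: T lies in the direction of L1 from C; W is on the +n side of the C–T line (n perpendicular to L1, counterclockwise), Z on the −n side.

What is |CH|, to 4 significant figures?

24.46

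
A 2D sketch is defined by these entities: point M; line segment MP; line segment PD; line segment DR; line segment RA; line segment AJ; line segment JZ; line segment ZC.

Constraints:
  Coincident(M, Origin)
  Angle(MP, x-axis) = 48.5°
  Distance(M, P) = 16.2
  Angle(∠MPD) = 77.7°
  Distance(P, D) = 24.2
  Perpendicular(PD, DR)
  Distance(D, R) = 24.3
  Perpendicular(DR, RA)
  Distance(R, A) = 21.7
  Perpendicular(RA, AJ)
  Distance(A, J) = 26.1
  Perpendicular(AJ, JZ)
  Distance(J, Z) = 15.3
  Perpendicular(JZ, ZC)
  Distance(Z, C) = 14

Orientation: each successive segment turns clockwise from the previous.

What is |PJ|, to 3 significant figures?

3.08

M is at the origin; MP runs at 48.5° with length 16.2, so P = (10.7, 12.1). ∠MPD = 77.7° gives PD at -53.8° from the x-axis; with |PD| = 24.2, D = (25.0, -7.40). PD is perpendicular to DR, so DR runs at -144°; with |DR| = 24.3, R = (5.42, -21.7). DR ⟂ RA, so RA runs at 126°; with |RA| = 21.7, A = (-7.40, -4.24). The perpendicularity gives AJ at right angles to RA, so AJ runs at 36.2°; with |AJ| = 26.1, J = (13.7, 11.2). Then |PJ| = |J − P| = 3.08.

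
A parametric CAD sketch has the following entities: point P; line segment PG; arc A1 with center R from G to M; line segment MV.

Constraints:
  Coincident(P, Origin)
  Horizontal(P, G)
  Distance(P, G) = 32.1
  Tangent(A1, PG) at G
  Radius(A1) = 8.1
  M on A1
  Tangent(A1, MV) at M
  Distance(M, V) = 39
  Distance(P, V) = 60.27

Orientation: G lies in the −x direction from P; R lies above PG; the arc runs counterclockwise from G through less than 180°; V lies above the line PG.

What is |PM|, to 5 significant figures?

26.665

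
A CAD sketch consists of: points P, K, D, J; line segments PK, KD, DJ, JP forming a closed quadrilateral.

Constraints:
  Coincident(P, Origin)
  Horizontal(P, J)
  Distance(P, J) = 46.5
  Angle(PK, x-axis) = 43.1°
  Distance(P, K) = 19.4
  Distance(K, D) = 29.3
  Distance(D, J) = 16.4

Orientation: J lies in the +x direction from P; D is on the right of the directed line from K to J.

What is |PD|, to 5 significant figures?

34.216

P is at the origin; PJ is horizontal with |PJ| = 46.5 and J in +x, so J = (46.5, 0). PK runs at 43.1° with |PK| = 19.4, so K = (14.165, 13.256). D is determined by |KD| = 29.3 and |DJ| = 16.4 together: it lies at the intersection of circle(K, 29.3) and circle(J, 16.4). With |KJ| = 34.946, the foot of the radical line on KJ is 25.908 from K and the perpendicular offset is √(29.3² − 25.908²) = 13.685. Taking the right-of-KJ solution: D = (32.946, -9.2335).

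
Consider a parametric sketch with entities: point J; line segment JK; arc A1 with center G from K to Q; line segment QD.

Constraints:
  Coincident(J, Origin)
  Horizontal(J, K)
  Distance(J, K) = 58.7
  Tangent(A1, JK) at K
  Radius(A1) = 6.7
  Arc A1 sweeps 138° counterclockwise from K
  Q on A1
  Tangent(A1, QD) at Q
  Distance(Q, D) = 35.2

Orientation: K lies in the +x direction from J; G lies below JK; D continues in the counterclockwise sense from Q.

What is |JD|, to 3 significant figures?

87.8

On A1, K sits at bearing 90° from G; a 138° counterclockwise sweep puts Q at bearing 228°, so Q = G + 6.7·(cos 228°, sin 228°) = (54.2, -11.7). Since A1 is tangent to QD there, GQ ⟂ QD, so QD runs along (−sin 228°, cos 228°); with |QD| = 35.2, D = (80.4, -35.2). Then |JD| = |D − J| = 87.8.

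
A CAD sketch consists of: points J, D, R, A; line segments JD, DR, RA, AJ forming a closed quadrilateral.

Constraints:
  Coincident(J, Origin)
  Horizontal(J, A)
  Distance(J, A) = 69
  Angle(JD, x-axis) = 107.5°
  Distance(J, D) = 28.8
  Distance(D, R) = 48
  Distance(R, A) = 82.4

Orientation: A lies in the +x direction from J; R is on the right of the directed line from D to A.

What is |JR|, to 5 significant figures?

23.163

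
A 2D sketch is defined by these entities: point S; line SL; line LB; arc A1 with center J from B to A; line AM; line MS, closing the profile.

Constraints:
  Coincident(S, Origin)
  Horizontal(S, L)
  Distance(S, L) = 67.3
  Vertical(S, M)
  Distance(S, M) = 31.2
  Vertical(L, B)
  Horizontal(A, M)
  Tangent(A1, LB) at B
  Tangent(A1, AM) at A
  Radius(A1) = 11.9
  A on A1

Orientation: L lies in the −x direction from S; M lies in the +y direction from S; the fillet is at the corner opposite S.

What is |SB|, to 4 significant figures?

70.01

The virtual corner opposite S is at (-67.30, 31.20). The tangent condition forces JB to be normal to LB and A1 meets AM tangentially, so JA is at right angles to AM, with radius 11.9, so the center J sits 11.9 in from both sides at J = (-55.40, 19.30). That places the tangent points at B = (-67.30, 19.30) on LB and A = (-55.40, 31.20) on AM. Then |SB| = |B − S| = 70.01.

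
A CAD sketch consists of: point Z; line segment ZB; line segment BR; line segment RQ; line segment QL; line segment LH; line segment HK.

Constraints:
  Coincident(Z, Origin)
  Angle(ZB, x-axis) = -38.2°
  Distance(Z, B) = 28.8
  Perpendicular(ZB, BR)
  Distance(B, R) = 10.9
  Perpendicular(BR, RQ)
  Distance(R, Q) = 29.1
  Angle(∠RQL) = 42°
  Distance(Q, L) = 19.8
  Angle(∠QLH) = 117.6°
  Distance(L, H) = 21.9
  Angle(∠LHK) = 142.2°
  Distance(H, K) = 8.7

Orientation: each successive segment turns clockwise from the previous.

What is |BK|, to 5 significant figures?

16.607

Z is at the origin; ZB runs at -38.2° with length 28.8, so B = (22.633, -17.810). ZB is perpendicular to BR, so BR runs at -128.20°; with |BR| = 10.9, R = (15.892, -26.376). The perpendicularity gives RQ at right angles to BR, so RQ runs at 141.80°; with |RQ| = 29.1, Q = (-6.9764, -8.3803). ∠RQL = 42.0° gives QL at 3.8000° from the x-axis; with |QL| = 19.8, L = (12.780, -7.0681). ∠QLH = 117.6° gives LH at -58.600° from the x-axis; with |LH| = 21.9, H = (24.190, -25.761). ∠LHK = 142.2° gives HK at -96.400° from the x-axis; with |HK| = 8.7, K = (23.220, -34.407). Then |BK| = |K − B| = 16.607.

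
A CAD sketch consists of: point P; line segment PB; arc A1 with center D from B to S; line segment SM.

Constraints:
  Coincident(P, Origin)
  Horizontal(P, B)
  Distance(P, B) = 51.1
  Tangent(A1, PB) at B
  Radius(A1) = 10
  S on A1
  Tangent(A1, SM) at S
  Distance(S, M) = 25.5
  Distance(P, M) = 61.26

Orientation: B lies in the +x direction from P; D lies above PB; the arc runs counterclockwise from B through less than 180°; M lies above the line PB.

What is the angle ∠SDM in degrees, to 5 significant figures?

68.587°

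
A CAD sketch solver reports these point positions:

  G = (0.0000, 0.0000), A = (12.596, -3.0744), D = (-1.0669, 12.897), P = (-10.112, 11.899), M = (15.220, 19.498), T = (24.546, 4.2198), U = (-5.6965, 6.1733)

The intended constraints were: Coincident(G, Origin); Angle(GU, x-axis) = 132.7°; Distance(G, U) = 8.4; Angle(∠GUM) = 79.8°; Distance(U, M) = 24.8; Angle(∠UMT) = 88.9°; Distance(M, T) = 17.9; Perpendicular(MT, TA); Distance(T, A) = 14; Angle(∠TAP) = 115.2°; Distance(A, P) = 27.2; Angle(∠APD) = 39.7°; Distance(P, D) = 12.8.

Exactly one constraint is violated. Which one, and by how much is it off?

Distance(P, D) = 12.8 — off by 3.70.

G = (0.00, 0.00) ✓; GU at 132.7° ✓; |GU| = 8.400 ✓; ∠GUM = 79.80° ✓; |UM| = 24.80 ✓; ∠UMT = 88.90° ✓; |MT| = 17.90 ✓; ∠(MT, TA) = 90.00° ✓; |TA| = 14.00 ✓; ∠TAP = 115.2° ✓; |AP| = 27.20 ✓; ∠APD = 39.70° ✓; |PD| = 9.100 ✗.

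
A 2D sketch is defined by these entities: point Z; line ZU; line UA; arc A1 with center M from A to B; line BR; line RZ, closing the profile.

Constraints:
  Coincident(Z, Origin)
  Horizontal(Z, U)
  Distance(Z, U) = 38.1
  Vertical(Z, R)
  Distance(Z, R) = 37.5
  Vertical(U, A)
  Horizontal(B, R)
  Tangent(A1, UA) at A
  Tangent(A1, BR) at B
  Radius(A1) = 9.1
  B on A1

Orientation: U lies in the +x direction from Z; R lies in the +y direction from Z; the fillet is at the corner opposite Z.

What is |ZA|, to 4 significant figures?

47.52

The virtual corner opposite Z is at (38.10, 37.50). Tangency of A1 to UA means the radius MA is perpendicular to UA and A1 meets BR tangentially, so MB is at right angles to BR, with radius 9.1, so the center M sits 9.1 in from both sides at M = (29.00, 28.40). That places the tangent points at A = (38.10, 28.40) on UA and B = (29.00, 37.50) on BR. Then |ZA| = |A − Z| = 47.52.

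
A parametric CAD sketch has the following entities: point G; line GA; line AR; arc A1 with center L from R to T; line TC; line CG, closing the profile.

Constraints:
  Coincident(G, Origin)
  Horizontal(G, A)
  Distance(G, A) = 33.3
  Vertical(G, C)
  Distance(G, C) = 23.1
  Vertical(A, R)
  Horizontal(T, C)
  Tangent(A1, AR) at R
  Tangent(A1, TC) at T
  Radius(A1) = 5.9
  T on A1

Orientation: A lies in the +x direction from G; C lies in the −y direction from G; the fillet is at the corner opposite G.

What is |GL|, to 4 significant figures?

32.35

G is at the origin; GA is horizontal with |GA| = 33.3 and A on the +x side, so A = (33.30, 0.000). GC is vertical with |GC| = 23.1 and C on the −y side, so C = (0.000, -23.10). The virtual corner opposite G is at (33.30, -23.10). The tangent condition forces LR to be normal to AR and since A1 is tangent to TC there, LT ⟂ TC, with radius 5.9, so the center L sits 5.9 in from both sides at L = (27.40, -17.20). Then |GL| = |L − G| = 32.35.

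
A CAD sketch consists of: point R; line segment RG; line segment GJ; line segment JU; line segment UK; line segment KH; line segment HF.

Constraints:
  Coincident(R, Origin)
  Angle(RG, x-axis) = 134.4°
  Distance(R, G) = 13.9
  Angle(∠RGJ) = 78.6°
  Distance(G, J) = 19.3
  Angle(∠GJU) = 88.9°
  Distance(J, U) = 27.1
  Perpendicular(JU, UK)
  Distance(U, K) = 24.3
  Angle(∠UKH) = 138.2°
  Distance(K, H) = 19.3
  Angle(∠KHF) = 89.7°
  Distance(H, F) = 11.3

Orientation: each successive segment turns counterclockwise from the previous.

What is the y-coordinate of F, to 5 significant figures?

16.836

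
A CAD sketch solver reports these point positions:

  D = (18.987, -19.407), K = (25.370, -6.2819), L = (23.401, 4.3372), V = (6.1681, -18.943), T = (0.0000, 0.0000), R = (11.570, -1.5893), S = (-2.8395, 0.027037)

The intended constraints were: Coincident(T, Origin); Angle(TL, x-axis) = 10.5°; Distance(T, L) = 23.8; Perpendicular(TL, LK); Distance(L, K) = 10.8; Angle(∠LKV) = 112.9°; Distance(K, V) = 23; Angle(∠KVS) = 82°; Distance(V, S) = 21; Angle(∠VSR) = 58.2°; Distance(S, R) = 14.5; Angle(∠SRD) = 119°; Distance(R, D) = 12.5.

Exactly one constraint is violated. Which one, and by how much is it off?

Distance(R, D) = 12.5 — off by 6.80.

T = (0.00, 0.00) ✓; TL at 10.50° ✓; |TL| = 23.80 ✓; ∠(TL, LK) = 90.00° ✓; |LK| = 10.80 ✓; ∠LKV = 112.9° ✓; |KV| = 23.00 ✓; ∠KVS = 82.00° ✓; |VS| = 21.00 ✓; ∠VSR = 58.20° ✓; |SR| = 14.50 ✓; ∠SRD = 119.0° ✓; |RD| = 19.30 ✗.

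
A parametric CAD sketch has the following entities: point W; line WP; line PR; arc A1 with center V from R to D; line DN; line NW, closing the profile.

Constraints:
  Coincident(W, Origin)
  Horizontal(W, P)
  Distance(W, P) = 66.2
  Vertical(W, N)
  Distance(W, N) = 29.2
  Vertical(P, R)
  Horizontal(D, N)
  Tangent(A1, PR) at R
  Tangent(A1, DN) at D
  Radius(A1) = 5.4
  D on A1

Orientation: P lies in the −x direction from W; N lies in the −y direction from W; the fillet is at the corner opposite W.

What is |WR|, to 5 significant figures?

70.348

W is at the origin; W and P share the same y with |WP| = 66.2 and P on the −x side, so P = (-66.200, 0.0000). W and N share the same x with |WN| = 29.2 and N on the −y side, so N = (0.0000, -29.200). The virtual corner opposite W is at (-66.200, -29.200). The tangent condition forces VR to be normal to PR and A1 meets DN tangentially, so VD is at right angles to DN, with radius 5.4, so the center V sits 5.4 in from both sides at V = (-60.800, -23.800). That places the tangent points at R = (-66.200, -23.800) on PR and D = (-60.800, -29.200) on DN. Then |WR| = |R − W| = 70.348.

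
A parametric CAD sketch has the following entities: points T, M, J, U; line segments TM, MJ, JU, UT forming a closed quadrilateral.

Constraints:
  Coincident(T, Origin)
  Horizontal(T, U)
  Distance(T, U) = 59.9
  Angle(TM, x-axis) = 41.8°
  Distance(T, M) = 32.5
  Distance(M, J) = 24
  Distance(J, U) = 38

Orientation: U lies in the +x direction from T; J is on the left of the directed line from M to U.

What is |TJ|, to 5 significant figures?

56.332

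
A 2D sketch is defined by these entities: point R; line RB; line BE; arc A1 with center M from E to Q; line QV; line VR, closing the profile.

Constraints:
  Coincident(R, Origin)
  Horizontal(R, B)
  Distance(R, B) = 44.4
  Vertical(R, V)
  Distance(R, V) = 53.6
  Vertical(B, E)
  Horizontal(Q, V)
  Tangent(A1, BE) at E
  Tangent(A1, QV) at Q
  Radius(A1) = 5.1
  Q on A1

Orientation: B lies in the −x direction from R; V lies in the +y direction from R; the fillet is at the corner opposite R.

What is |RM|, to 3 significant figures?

62.4

R is at the origin; R and B share the same y with |RB| = 44.4 and B on the −x side, so B = (-44.4, 0.00). RV is vertical with |RV| = 53.6 and V on the +y side, so V = (0.00, 53.6). The virtual corner opposite R is at (-44.4, 53.6). Since A1 is tangent to BE there, ME ⟂ BE and tangency of A1 to QV means the radius MQ is perpendicular to QV, with radius 5.1, so the center M sits 5.1 in from both sides at M = (-39.3, 48.5). Then |RM| = |M − R| = 62.4.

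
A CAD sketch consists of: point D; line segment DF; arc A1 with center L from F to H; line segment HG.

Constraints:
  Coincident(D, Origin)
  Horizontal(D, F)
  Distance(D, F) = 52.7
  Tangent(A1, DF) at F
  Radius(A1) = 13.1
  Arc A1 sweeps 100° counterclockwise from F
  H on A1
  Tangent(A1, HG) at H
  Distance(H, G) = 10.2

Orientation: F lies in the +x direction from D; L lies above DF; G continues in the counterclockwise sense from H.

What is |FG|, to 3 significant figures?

27.7

D is at the origin; D and F share the same y with |DF| = 52.7 and F on the +x side, so F = (52.7, 0.00). Tangency of A1 to DF means the radius LF is perpendicular to DF, so L = F + (0, 13.1) = (52.7, 13.1). On A1, F sits at bearing -90° from L; a 100° counterclockwise sweep puts H at bearing 10°, so H = L + 13.1·(cos 10°, sin 10°) = (65.6, 15.4). Tangency of A1 to HG means the radius LH is perpendicular to HG, so HG runs along (−sin 10°, cos 10°); with |HG| = 10.2, G = (63.8, 25.4). Then |FG| = |G − F| = 27.7.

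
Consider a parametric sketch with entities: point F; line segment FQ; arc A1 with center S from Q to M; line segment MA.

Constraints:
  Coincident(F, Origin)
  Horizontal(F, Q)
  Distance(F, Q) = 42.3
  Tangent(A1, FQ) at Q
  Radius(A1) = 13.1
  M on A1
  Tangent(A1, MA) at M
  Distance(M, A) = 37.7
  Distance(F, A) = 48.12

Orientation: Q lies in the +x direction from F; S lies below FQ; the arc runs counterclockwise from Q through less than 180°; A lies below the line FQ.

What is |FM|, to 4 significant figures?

31.19

Checks: ∠(SQ, QF) = 90.00° ✓; |SQ| = 13.10 ✓; |SM| = 13.10 ✓; ∠(SM, MA) = 90.00° ✓; |MA| = 37.70 ✓; |FA| = 48.12 ✓.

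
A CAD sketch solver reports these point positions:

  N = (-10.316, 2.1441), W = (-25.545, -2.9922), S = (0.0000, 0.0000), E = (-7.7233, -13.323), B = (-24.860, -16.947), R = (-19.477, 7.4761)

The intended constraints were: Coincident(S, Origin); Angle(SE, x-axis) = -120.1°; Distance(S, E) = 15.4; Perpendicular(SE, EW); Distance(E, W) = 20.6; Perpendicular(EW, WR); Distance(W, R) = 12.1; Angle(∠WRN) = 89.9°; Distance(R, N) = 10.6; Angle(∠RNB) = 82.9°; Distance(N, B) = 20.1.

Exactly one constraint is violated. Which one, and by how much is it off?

Distance(N, B) = 20.1 — off by 3.90.

S = (0.00, 0.00) ✓; SE at -120.1° ✓; |SE| = 15.40 ✓; ∠(SE, EW) = 90.00° ✓; |EW| = 20.60 ✓; ∠(EW, WR) = 90.00° ✓; |WR| = 12.10 ✓; ∠WRN = 89.90° ✓; |RN| = 10.60 ✓; ∠RNB = 82.90° ✓; |NB| = 24.00 ✗.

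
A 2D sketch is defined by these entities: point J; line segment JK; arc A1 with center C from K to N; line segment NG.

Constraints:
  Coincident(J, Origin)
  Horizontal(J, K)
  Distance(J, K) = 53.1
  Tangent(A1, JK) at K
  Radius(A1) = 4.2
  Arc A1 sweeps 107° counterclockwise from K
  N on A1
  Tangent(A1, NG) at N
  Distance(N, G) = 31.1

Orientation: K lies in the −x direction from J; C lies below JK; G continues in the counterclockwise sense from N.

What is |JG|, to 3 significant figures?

59.5

J is at the origin; JK is horizontal with |JK| = 53.1 and K on the −x side, so K = (-53.1, 0.00). Since A1 is tangent to JK there, CK ⟂ JK, so C = K + (0, -4.2) = (-53.1, -4.20). On A1, K sits at bearing 90° from C; a 107° counterclockwise sweep puts N at bearing 197°, so N = C + 4.2·(cos 197°, sin 197°) = (-57.1, -5.43). Since A1 is tangent to NG there, CN ⟂ NG, so NG runs along (−sin 197°, cos 197°); with |NG| = 31.1, G = (-48.0, -35.2). Then |JG| = |G − J| = 59.5.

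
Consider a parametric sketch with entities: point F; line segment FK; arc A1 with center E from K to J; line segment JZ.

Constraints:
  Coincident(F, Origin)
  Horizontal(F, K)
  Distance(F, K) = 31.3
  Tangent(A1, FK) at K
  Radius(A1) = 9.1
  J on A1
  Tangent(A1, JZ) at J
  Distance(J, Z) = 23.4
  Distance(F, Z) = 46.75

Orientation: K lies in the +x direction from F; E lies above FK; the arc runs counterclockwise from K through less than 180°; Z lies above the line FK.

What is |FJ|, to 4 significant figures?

41.68

Checks: |EJ| = 9.100 ✓; ∠(EJ, JZ) = 90.00° ✓; |JZ| = 23.40 ✓; |FZ| = 46.75 ✓.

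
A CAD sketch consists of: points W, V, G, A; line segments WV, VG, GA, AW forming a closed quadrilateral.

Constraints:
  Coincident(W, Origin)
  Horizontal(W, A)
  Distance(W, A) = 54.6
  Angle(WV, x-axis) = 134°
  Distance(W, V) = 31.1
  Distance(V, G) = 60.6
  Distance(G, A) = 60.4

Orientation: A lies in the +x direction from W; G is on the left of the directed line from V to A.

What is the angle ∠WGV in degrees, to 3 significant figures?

29.3°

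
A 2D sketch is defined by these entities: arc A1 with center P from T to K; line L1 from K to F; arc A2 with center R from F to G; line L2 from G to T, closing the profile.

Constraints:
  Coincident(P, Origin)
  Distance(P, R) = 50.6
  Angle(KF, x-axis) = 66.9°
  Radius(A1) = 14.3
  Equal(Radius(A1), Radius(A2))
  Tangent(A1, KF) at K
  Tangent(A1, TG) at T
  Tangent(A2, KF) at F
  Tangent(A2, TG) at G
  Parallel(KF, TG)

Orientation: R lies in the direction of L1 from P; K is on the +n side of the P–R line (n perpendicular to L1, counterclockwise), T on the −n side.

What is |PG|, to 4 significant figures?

52.58

The slot axis is L1's direction at 66.9°, so u = (cos 66.9°, sin 66.9°) = (0.3923, 0.9198) and n = (−sin 66.9°, cos 66.9°) = (-0.9198, 0.3923). P is at the origin and R lies 50.6 along u from P, so R = 50.6·u = (19.85, 46.54). Tangency of A1 to both parallel lines with radius 14.3 puts K and T at P ± 14.3·n: K = (-13.15, 5.610), T = (13.15, -5.610). Equal radii place F and G the same way about R: F = R + 14.3·n = (6.699, 52.15), G = R − 14.3·n = (33.01, 40.93). Then |PG| = |G − P| = 52.58.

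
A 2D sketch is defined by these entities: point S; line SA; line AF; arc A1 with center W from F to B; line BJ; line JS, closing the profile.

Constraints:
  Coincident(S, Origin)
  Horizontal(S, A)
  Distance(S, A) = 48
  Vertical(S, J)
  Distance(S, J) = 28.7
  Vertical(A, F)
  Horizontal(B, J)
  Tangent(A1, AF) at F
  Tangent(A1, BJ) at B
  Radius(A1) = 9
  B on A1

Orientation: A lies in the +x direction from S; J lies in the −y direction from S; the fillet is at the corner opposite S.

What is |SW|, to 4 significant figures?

43.69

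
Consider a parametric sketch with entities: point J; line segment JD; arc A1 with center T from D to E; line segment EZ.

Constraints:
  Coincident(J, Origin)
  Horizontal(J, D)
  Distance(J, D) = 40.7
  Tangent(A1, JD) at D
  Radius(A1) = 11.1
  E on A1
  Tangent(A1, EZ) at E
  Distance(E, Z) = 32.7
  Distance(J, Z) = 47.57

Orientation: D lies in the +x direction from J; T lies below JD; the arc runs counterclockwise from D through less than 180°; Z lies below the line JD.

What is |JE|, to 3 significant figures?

31.1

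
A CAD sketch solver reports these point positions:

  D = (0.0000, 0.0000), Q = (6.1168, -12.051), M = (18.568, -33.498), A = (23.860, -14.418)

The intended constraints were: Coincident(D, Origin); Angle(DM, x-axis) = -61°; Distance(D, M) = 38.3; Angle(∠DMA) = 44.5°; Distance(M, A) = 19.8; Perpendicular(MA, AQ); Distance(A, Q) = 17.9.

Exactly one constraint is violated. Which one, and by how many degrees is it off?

Perpendicular(MA, AQ) — off by 7.90°.

D = (0.00, 0.00) ✓; DM at -61.00° ✓; |DM| = 38.30 ✓; ∠DMA = 44.50° ✓; |MA| = 19.80 ✓; ∠(MA, AQ) = 97.90° ✗; |AQ| = 17.90 ✓.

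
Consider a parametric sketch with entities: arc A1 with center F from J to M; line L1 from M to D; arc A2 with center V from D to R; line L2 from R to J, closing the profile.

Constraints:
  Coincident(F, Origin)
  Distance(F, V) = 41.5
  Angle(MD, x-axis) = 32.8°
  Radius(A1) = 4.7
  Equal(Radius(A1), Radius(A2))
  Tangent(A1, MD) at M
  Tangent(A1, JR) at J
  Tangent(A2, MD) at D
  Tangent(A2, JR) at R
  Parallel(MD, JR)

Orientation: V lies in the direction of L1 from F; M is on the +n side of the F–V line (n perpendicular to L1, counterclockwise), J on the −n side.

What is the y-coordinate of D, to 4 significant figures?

26.43

Tangency of A1 to both parallel lines with radius 4.7 puts M and J at F ± 4.7·n: M = (-2.546, 3.951), J = (2.546, -3.951). Equal radii place D and R the same way about V: D = V + 4.7·n = (32.34, 26.43), R = V − 4.7·n = (37.43, 18.53). So D.y = 26.43.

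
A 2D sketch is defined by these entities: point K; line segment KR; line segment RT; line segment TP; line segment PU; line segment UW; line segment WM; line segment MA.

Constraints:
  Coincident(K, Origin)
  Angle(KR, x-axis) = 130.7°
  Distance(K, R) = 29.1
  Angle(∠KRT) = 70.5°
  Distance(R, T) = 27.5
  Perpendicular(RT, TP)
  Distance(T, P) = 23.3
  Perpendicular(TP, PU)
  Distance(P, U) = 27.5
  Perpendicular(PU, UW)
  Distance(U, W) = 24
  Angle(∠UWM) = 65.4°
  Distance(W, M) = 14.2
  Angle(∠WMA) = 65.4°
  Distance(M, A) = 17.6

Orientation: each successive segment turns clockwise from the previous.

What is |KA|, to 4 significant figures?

14.75

K is at the origin; KR runs at 130.7° with length 29.1, so R = (-18.98, 22.06). ∠KRT = 70.5° gives RT at 21.20° from the x-axis; with |RT| = 27.5, T = (6.663, 32.01). RT ⟂ TP, so TP runs at -68.80°; with |TP| = 23.3, P = (15.09, 10.28). TP ⟂ PU, so PU runs at -158.8°; with |PU| = 27.5, U = (-10.55, 0.3386). PU is perpendicular to UW, so UW runs at 111.2°; with |UW| = 24.0, W = (-19.23, 22.71). ∠UWM = 65.4° gives WM at -3.400° from the x-axis; with |WM| = 14.2, M = (-5.054, 21.87). ∠WMA = 65.4° gives MA at -118.0° from the x-axis; with |MA| = 17.6, A = (-13.32, 6.332). Then |KA| = |A − K| = 14.75.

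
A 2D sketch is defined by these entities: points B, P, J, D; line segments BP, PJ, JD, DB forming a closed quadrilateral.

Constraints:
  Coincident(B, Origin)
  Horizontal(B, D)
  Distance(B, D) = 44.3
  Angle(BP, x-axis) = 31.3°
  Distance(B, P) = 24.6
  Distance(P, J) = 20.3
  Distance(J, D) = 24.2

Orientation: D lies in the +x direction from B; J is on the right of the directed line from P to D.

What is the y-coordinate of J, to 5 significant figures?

-7.5179

Checks: |PJ| = 20.30 ✓; |JD| = 24.20 ✓.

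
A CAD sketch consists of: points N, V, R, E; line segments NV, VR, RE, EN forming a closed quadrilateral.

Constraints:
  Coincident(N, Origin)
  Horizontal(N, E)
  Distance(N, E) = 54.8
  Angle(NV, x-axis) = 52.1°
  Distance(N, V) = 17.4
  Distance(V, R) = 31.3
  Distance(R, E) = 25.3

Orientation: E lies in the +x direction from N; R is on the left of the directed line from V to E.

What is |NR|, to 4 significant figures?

46.24

Checks: |VR| = 31.30 ✓; |RE| = 25.30 ✓.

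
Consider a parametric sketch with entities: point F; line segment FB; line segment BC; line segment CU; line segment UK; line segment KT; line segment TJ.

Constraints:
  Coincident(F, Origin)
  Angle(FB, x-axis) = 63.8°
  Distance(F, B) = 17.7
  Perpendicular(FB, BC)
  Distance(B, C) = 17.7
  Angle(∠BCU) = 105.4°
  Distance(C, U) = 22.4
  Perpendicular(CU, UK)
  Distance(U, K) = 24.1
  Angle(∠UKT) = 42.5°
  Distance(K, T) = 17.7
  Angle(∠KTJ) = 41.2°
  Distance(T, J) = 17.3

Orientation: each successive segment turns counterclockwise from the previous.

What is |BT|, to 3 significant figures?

16.3

CU is perpendicular to UK, so UK runs at -41.6°; with |UK| = 24.1, K = (-4.92, -9.06). ∠UKT = 42.5° gives KT at 95.9° from the x-axis; with |KT| = 17.7, T = (-6.74, 8.55). Then |BT| = |T − B| = 16.3.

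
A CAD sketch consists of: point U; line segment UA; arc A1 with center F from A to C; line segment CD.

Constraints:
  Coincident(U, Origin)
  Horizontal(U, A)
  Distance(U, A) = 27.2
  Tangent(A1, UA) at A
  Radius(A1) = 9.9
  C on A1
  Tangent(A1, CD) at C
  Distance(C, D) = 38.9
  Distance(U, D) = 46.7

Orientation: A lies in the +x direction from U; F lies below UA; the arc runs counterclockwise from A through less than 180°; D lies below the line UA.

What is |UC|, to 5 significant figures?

19.179

U is at the origin; U and A share the same y with |UA| = 27.2 and A on the +x side, so A = (27.200, 0.0000). Since A1 is tangent to UA there, FA ⟂ UA, so F = A + (0, -9.9) = (27.200, -9.9000). Since FC ⟂ CD (tangency), |FD| = √(9.9² + 38.9²) = 40.140 regardless of where C sits on A1. So D lies on both circle(U, 46.7) and circle(F, 40.140); the below-UA intersection is D = (9.2099, -45.783). C is the foot of the tangent from D: C = (17.529, -7.7828).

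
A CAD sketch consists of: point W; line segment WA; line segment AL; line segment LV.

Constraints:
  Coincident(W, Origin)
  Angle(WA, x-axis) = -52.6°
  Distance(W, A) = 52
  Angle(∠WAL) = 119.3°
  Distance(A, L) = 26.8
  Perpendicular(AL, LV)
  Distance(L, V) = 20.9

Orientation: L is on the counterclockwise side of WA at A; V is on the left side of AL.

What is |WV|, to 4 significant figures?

57.68

W is at the origin; WA runs at -52.6° with length 52.0, so A = 52.0·(cos -52.6°, sin -52.6°) = (31.58, -41.31). ∠WAL = 119.3°, so AL runs at -52.6° + (180° − 119.3°) = 8.100° from the x-axis; with |AL| = 26.8, L = A + 26.8·(cos 8.100°, sin 8.100°) = (58.12, -37.53). The perpendicularity gives LV at right angles to AL; with |LV| = 20.9 on the left of AL, V = L + 20.9·(-0.1409, 0.9900) = (55.17, -16.84). Then |WV| = |V − W| = 57.68.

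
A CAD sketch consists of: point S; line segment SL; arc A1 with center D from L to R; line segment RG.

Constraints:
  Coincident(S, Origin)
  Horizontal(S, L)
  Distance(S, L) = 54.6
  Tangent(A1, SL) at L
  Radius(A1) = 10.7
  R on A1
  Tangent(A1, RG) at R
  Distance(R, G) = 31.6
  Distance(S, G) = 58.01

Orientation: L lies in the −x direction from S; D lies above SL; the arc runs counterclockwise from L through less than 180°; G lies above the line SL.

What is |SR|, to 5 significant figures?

45.001

Checks: |DL| = 10.70 ✓; |DR| = 10.70 ✓; ∠(DR, RG) = 90.00° ✓; |RG| = 31.60 ✓; |SG| = 58.01 ✓.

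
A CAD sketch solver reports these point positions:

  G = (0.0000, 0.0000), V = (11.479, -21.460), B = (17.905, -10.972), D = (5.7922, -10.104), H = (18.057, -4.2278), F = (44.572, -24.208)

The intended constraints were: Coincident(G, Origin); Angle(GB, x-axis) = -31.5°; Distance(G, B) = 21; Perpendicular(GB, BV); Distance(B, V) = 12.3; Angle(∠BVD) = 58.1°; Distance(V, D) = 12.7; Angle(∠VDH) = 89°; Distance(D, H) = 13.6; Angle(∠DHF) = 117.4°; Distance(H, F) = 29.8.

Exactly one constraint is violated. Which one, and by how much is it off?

Distance(H, F) = 29.8 — off by 3.40.

G = (0.00, 0.00) ✓; GB at -31.50° ✓; |GB| = 21.00 ✓; ∠(GB, BV) = 90.00° ✓; |BV| = 12.30 ✓; ∠BVD = 58.10° ✓; |VD| = 12.70 ✓; ∠VDH = 89.00° ✓; |DH| = 13.60 ✓; ∠DHF = 117.4° ✓; |HF| = 33.20 ✗.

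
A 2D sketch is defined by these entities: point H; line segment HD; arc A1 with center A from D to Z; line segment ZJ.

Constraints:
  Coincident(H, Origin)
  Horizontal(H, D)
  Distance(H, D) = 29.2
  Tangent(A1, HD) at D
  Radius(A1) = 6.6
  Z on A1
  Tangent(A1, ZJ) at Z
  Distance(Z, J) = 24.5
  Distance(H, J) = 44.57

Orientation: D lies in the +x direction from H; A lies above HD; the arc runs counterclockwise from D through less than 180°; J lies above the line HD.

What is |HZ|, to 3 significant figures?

36.5

H is at the origin; HD is horizontal with |HD| = 29.2 and D on the +x side, so D = (29.2, 0.00). The tangent condition forces AD to be normal to HD, so A = D + (0, 6.6) = (29.2, 6.60). Since AZ ⟂ ZJ (tangency), |AJ| = √(6.6² + 24.5²) = 25.4 regardless of where Z sits on A1. So J lies on both circle(H, 44.57) and circle(A, 25.4); the above-HD intersection is J = (31.1, 31.9). Z is the foot of the tangent from J: Z = (35.7, 7.83).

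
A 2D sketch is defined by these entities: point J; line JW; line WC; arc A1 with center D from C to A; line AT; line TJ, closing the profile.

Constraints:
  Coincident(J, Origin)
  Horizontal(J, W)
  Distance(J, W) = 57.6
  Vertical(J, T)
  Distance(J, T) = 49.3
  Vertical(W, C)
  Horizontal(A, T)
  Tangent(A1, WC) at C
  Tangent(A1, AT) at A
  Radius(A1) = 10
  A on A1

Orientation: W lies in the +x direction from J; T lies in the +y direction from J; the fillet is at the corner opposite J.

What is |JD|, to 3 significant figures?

61.7

J and T share the same x with |JT| = 49.3 and T on the +y side, so T = (0.00, 49.3). The virtual corner opposite J is at (57.6, 49.3). A1 meets WC tangentially, so DC is at right angles to WC and A1 meets AT tangentially, so DA is at right angles to AT, with radius 10.0, so the center D sits 10.0 in from both sides at D = (47.6, 39.3). Then |JD| = |D − J| = 61.7.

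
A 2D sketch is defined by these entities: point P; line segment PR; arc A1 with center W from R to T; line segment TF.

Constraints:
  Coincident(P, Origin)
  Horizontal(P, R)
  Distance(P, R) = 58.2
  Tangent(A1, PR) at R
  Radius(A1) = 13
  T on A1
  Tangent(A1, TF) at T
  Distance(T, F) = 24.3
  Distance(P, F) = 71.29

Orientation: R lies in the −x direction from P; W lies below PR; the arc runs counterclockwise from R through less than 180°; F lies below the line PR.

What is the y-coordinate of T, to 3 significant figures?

-19.0

P is at the origin; PR is horizontal with |PR| = 58.2 and R on the −x side, so R = (-58.2, 0.00). Tangency of A1 to PR means the radius WR is perpendicular to PR, so W = R + (0, -13) = (-58.2, -13.0). Since WT ⟂ TF (tangency), |WF| = √(13.0² + 24.3²) = 27.6 regardless of where T sits on A1. So F lies on both circle(P, 71.29) and circle(W, 27.6); the below-PR intersection is F = (-58.6, -40.6). T is the foot of the tangent from F: T = (-69.8, -19.0).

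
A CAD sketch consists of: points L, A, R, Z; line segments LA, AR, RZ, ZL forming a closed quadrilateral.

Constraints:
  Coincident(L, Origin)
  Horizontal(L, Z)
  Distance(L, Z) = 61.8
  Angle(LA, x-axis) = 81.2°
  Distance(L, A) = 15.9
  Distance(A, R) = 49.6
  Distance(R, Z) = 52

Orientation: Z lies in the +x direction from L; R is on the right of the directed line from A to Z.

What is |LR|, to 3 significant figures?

36.6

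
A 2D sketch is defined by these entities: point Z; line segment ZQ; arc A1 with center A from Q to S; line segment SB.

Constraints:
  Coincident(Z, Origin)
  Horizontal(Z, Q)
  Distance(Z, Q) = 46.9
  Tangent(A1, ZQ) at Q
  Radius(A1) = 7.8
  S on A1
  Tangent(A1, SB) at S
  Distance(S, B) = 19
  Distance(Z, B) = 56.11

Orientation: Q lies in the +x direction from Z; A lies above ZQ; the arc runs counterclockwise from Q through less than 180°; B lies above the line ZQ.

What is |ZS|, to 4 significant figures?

55.27

Checks: |AS| = 7.800 ✓; ∠(AS, SB) = 90.00° ✓; |SB| = 19.00 ✓; |ZB| = 56.11 ✓.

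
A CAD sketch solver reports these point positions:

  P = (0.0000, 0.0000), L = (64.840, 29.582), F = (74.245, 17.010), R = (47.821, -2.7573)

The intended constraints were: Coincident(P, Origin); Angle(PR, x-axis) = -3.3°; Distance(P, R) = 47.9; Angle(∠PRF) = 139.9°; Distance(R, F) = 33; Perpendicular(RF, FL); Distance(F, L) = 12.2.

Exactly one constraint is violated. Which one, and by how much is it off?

Distance(F, L) = 12.2 — off by 3.50.

P = (0.00, 0.00) ✓; PR at -3.300° ✓; |PR| = 47.90 ✓; ∠PRF = 139.9° ✓; |RF| = 33.00 ✓; ∠(RF, FL) = 90.00° ✓; |FL| = 15.70 ✗.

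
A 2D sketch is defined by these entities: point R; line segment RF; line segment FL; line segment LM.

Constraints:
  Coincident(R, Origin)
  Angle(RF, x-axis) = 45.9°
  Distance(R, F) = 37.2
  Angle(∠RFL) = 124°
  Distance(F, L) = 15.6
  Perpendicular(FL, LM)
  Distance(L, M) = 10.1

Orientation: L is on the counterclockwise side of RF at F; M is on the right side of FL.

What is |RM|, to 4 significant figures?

54.78

∠RFL = 124.0°, so FL runs at 45.9° + (180° − 124.0°) = 101.9° from the x-axis; with |FL| = 15.6, L = F + 15.6·(cos 101.9°, sin 101.9°) = (22.67, 41.98). FL ⟂ LM; with |LM| = 10.1 on the right of FL, M = L + 10.1·(0.9785, 0.2062) = (32.55, 44.06). Then |RM| = |M − R| = 54.78.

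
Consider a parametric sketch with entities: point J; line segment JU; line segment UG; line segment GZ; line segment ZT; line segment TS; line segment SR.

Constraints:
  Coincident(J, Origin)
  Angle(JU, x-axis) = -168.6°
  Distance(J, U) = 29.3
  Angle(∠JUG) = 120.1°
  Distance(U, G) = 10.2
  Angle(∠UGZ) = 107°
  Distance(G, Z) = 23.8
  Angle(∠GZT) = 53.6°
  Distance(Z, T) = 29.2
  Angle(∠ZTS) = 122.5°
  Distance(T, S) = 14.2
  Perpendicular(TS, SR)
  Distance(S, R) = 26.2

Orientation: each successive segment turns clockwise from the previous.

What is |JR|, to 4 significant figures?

41.66

J is at the origin; JU runs at -168.6° with length 29.3, so U = (-28.72, -5.791). ∠JUG = 120.1° gives UG at 131.5° from the x-axis; with |UG| = 10.2, G = (-35.48, 1.848). ∠UGZ = 107.0° gives GZ at 58.50° from the x-axis; with |GZ| = 23.8, Z = (-23.05, 22.14). ∠GZT = 53.6° gives ZT at -67.90° from the x-axis; with |ZT| = 29.2, T = (-12.06, -4.914). ∠ZTS = 122.5° gives TS at -125.4° from the x-axis; with |TS| = 14.2, S = (-20.29, -16.49). The perpendicularity gives SR at right angles to TS, so SR runs at 144.6°; with |SR| = 26.2, R = (-41.64, -1.311). Then |JR| = |R − J| = 41.66.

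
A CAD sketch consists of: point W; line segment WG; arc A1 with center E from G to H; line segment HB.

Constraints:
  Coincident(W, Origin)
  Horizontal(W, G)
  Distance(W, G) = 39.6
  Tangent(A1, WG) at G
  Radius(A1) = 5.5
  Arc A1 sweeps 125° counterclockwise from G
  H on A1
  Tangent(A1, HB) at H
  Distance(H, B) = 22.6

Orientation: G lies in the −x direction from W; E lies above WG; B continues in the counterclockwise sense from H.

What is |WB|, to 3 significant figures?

55.2

On A1, G sits at bearing -90° from E; a 125° counterclockwise sweep puts H at bearing 35°, so H = E + 5.5·(cos 35°, sin 35°) = (-35.1, 8.65). Since A1 is tangent to HB there, EH ⟂ HB, so HB runs along (−sin 35°, cos 35°); with |HB| = 22.6, B = (-48.1, 27.2). Then |WB| = |B − W| = 55.2.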